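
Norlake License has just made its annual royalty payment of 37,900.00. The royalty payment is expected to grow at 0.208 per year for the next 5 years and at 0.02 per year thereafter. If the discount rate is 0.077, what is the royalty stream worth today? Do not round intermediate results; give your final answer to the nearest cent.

1474921.28

D_1 = 45783.20000
D_2 = 55306.10560
D_3 = 66809.77556
D_4 = 80706.20888
D_5 = 97493.10033
Terminal value at year 5: TV = D_5×(1+g_2)/(r−g_2) = 99442.96234/0.057 = 1744613.37432
P_0 = D_1/(1+r)^1 + D_2/(1+r)^2 + D_3/(1+r)^3 + D_4/(1+r)^4 + D_5/(1+r)^5 + TV/(1+r)^5
    = 42509.93500 + 47680.59562 + 53480.18525 + 59985.20314 + 67281.45347 + 1203983.90426 = 1474921.27675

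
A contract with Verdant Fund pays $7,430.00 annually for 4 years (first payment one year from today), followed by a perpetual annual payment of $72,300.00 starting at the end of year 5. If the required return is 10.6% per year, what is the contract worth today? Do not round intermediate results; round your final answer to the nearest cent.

$479088.89

PV of 4-year annuity: $7,430.00 × [1 − (1+0.106)^−4] / 0.106 = 23249.42620
Perpetuity value at year 4: $72,300.00 / 0.106 = 682075.47170
PV of perpetuity: 682075.47170 / (1+0.106)^4 = 455839.46707
Total PV = 23249.42620 + 455839.46707 = 479088.89327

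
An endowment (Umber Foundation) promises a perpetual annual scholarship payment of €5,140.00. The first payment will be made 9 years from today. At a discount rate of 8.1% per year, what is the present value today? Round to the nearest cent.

€34030.83

Value at end of year 8: C / r = €5,140.00 / 0.081 = €63,456.7901
Discount to today: PV = €63,456.7901 / (1 + 0.081)^8 = €63,456.7901 / 1.864685 = €34,030.83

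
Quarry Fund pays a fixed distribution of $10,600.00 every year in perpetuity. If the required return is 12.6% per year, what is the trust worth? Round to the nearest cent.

$84126.98

Level perpetuity: PV = C / r = $10,600.00 / 0.126 = $84,126.98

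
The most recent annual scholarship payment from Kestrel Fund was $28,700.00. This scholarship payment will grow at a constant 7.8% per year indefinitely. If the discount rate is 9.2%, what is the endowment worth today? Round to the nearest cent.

D₁ = D₀ × (1 + g) = $28,700.00 × 1.078 = $30,938.6000
Growing perpetuity: P = D₁ / (r − g) = $30,938.6000 / (0.092 − 0.078) = $2,209,900.00

$2209900.00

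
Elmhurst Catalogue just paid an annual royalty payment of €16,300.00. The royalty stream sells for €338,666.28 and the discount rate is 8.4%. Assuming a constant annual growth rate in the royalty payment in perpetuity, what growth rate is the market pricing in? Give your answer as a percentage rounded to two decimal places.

3.42%

P = D₀(1+g)/(r−g) ⇒ P(r−g) = D₀(1+g) ⇒ g(P+D₀) = P·r − D₀
g = (P·r − D₀)/(P + D₀) = (€338,666.28×0.084 − €16,300.00) / (€338,666.28 + €16,300.00) = 0.034223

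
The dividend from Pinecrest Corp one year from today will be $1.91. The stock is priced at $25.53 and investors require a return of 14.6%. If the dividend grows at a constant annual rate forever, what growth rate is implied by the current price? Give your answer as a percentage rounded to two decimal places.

7.12%

P = D₁/(r−g) ⇒ g = r − D₁/P = 0.146 − $1.91/$25.53 = 0.071186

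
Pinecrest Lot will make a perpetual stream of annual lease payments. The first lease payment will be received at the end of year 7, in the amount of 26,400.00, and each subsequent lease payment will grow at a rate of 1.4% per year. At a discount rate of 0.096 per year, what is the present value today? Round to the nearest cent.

185749.11

Value at end of year 6: C₁ / (r − g) = 26,400.00 / (0.096 − 0.014) = 321,951.2195
Discount to today: PV = 321,951.2195 / (1 + 0.096)^6 = 321,951.2195 / 1.733258 = 185,749.11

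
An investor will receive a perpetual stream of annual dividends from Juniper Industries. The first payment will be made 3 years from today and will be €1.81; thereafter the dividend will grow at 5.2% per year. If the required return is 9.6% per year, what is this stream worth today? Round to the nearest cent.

€34.25

Value at end of year 2: C₁ / (r − g) = €1.81 / (0.096 − 0.052) = €41.1364
Discount to today: PV = €41.1364 / (1 + 0.096)^2 = €41.1364 / 1.201216 = €34.25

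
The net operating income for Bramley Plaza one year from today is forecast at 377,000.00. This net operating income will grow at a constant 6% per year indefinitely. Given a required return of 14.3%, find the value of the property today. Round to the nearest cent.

4542168.67

Growing perpetuity: P = D₁ / (r − g) = 377,000.0000 / (0.143 − 0.06) = 4,542,168.67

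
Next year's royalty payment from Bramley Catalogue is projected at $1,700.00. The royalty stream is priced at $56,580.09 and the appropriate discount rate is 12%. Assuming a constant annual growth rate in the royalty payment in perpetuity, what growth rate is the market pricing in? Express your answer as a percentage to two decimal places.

9.00%

P = D₁/(r−g) ⇒ g = r − D₁/P = 0.12 − $1,700.00/$56,580.09 = 0.089954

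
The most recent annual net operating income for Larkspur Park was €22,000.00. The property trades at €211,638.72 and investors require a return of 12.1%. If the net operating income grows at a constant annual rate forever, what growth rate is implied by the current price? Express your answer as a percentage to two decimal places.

P = D₀(1+g)/(r−g) ⇒ P(r−g) = D₀(1+g) ⇒ g(P+D₀) = P·r − D₀
g = (P·r − D₀)/(P + D₀) = (€211,638.72×0.121 − €22,000.00) / (€211,638.72 + €22,000.00) = 0.015444

1.54%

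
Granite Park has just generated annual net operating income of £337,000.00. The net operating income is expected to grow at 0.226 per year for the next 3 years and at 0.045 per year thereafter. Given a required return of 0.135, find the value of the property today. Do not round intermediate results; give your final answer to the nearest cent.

£6113551.42

D_1 = 413162.00000
D_2 = 506536.61200
D_3 = 621013.88631
Terminal value at year 3: TV = D_3×(1+g_2)/(r−g_2) = 648959.51120/0.09 = 7210661.23551
P_0 = D_1/(1+r)^1 + D_2/(1+r)^2 + D_3/(1+r)^3 + TV/(1+r)^3
    = 364019.38326 + 393205.07831 + 424730.77181 + 4931596.18377 = 6113551.41715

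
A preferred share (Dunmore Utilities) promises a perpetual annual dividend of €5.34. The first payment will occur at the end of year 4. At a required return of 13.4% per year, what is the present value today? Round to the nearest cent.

€27.33

Value at end of year 3: C / r = €5.34 / 0.134 = €39.8507
Discount to today: PV = €39.8507 / (1 + 0.134)^3 = €39.8507 / 1.458274 = €27.33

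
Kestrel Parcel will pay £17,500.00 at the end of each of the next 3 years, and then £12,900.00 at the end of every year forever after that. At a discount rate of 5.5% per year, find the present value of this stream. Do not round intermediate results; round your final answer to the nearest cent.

PV of 3-year annuity: £17,500.00 × [1 − (1+0.055)^−3] / 0.055 = 47213.83412
Perpetuity value at year 3: £12,900.00 / 0.055 = 234545.45455
PV of perpetuity: 234545.45455 / (1+0.055)^3 = 199742.11396
Total PV = 47213.83412 + 199742.11396 = 246955.94809

£246955.95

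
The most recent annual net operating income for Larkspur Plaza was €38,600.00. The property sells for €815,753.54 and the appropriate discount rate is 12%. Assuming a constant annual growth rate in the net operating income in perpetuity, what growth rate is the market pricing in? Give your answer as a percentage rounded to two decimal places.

6.94%

P = D₀(1+g)/(r−g) ⇒ P(r−g) = D₀(1+g) ⇒ g(P+D₀) = P·r − D₀
g = (P·r − D₀)/(P + D₀) = (€815,753.54×0.12 − €38,600.00) / (€815,753.54 + €38,600.00) = 0.069398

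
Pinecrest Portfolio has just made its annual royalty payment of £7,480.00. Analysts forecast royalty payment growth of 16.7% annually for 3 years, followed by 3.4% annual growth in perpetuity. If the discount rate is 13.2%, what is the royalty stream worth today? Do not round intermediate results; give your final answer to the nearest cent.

£110327.23

D_1 = 8729.16000
D_2 = 10186.92972
D_3 = 11888.14698
Terminal value at year 3: TV = D_3×(1+g_2)/(r−g_2) = 12292.34398/0.098 = 125432.08144
P_0 = D_1/(1+r)^1 + D_2/(1+r)^2 + D_3/(1+r)^3 + TV/(1+r)^3
    = 7711.27208 + 7949.69481 + 8195.48926 + 86470.77443 = 110327.23058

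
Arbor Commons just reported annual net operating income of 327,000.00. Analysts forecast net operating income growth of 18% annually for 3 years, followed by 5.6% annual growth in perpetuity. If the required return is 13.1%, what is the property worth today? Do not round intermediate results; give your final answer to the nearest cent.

6297363.65

D_1 = 385860.00000
D_2 = 455314.80000
D_3 = 537271.46400
Terminal value at year 3: TV = D_3×(1+g_2)/(r−g_2) = 567358.66598/0.075 = 7564782.21312
P_0 = D_1/(1+r)^1 + D_2/(1+r)^2 + D_3/(1+r)^3 + TV/(1+r)^3
    = 341167.10875 + 355948.00029 + 371369.26644 + 5228879.27147 = 6297363.64695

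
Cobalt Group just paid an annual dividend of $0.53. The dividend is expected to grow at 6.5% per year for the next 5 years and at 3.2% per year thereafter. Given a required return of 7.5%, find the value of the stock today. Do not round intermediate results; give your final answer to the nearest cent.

D_1 = 0.56445
D_2 = 0.60114
D_3 = 0.64021
D_4 = 0.68183
D_5 = 0.72615
Terminal value at year 5: TV = D_5×(1+g_2)/(r−g_2) = 0.74938/0.043 = 17.42750
P_0 = D_1/(1+r)^1 + D_2/(1+r)^2 + D_3/(1+r)^3 + D_4/(1+r)^4 + D_5/(1+r)^5 + TV/(1+r)^5
    = 0.52507 + 0.52019 + 0.51535 + 0.51055 + 0.50580 + 12.13928 = 14.71623

$14.72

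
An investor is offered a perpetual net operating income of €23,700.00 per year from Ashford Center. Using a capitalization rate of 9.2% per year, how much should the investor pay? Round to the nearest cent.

Level perpetuity: PV = C / r = €23,700.00 / 0.092 = €257,608.70

€257608.70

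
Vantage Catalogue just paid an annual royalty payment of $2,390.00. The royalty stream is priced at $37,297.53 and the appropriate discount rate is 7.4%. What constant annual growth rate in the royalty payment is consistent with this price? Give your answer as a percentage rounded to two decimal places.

0.93%

P = D₀(1+g)/(r−g) ⇒ P(r−g) = D₀(1+g) ⇒ g(P+D₀) = P·r − D₀
g = (P·r − D₀)/(P + D₀) = ($37,297.53×0.074 − $2,390.00) / ($37,297.53 + $2,390.00) = 0.009323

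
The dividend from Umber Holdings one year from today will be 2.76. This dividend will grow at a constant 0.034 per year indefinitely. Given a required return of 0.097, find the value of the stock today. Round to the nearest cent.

Growing perpetuity: P = D₁ / (r − g) = 2.7600 / (0.097 − 0.034) = 43.81

43.81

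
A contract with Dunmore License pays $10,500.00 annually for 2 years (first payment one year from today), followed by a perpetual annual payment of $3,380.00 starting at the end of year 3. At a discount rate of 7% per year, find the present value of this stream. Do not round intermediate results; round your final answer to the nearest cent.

$61158.80

PV of 2-year annuity: $10,500.00 × [1 − (1+0.07)^−2] / 0.07 = 18984.19076
Perpetuity value at year 2: $3,380.00 / 0.07 = 48285.71429
PV of perpetuity: 48285.71429 / (1+0.07)^2 = 42174.61288
Total PV = 18984.19076 + 42174.61288 = 61158.80364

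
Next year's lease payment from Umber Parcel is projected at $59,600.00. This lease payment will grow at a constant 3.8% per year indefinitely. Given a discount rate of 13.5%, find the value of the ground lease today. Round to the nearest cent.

$614432.99

Growing perpetuity: P = D₁ / (r − g) = $59,600.0000 / (0.135 − 0.038) = $614,432.99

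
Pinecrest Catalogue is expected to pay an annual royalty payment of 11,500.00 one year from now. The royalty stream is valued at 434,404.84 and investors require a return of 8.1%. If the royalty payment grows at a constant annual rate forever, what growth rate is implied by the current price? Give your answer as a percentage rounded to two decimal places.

5.45%

P = D₁/(r−g) ⇒ g = r − D₁/P = 0.081 − 11,500.00/434,404.84 = 0.054527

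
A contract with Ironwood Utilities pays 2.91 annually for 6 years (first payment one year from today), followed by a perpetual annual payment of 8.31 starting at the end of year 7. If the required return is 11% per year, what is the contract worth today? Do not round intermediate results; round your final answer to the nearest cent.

52.70

PV of 6-year annuity: 2.91 × [1 − (1+0.11)^−6] / 0.11 = 12.31087
Perpetuity value at year 6: 8.31 / 0.11 = 75.54545
PV of perpetuity: 75.54545 / (1+0.11)^6 = 40.38968
Total PV = 12.31087 + 40.38968 = 52.70055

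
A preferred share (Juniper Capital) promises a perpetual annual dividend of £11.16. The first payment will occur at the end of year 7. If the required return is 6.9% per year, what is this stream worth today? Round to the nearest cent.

£108.38

Value at end of year 6: C / r = £11.16 / 0.069 = £161.7391
Discount to today: PV = £161.7391 / (1 + 0.069)^6 = £161.7391 / 1.492335 = £108.38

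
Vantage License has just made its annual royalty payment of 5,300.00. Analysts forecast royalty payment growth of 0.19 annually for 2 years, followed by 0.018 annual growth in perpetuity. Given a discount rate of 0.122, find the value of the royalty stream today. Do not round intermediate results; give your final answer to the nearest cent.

D_1 = 6307.00000
D_2 = 7505.33000
Terminal value at year 2: TV = D_2×(1+g_2)/(r−g_2) = 7640.42594/0.104 = 73465.63404
P_0 = D_1/(1+r)^1 + D_2/(1+r)^2 + TV/(1+r)^2
    = 5621.21212 + 5961.89164 + 58357.74705 = 69940.85082

69940.85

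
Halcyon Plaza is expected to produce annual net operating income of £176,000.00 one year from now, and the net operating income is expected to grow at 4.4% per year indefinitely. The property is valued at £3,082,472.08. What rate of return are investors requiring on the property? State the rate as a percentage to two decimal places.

P = D₁/(r − g) ⇒ r = D₁/P + g = £176,000.0000/£3,082,472.08 + 0.044 = 0.057097 + 0.044 = 0.101097

10.11%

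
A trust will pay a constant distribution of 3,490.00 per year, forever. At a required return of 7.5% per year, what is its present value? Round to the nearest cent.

46533.33

Level perpetuity: PV = C / r = 3,490.00 / 0.075 = 46,533.33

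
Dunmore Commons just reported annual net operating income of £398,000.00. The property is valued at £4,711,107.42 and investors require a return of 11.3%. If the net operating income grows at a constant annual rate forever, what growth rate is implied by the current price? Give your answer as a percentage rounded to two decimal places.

2.63%

P = D₀(1+g)/(r−g) ⇒ P(r−g) = D₀(1+g) ⇒ g(P+D₀) = P·r − D₀
g = (P·r − D₀)/(P + D₀) = (£4,711,107.42×0.113 − £398,000.00) / (£4,711,107.42 + £398,000.00) = 0.026297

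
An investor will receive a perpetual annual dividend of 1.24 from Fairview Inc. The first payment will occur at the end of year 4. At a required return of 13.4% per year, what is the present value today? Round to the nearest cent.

6.35

Value at end of year 3: C / r = 1.24 / 0.134 = 9.2537
Discount to today: PV = 9.2537 / (1 + 0.134)^3 = 9.2537 / 1.458274 = 6.35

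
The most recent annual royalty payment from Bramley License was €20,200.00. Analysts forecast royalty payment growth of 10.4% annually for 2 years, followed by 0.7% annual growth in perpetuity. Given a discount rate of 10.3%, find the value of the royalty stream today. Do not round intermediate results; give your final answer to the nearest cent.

D_1 = 22300.80000
D_2 = 24620.08320
Terminal value at year 2: TV = D_2×(1+g_2)/(r−g_2) = 24792.42378/0.096 = 258254.41440
P_0 = D_1/(1+r)^1 + D_2/(1+r)^2 + TV/(1+r)^2
    = 20218.31369 + 20236.64398 + 212273.96345 = 252728.92112

€252728.92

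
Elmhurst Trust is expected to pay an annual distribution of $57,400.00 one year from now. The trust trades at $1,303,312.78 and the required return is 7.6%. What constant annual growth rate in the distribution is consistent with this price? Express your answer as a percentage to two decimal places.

3.20%

P = D₁/(r−g) ⇒ g = r − D₁/P = 0.076 − $57,400.00/$1,303,312.78 = 0.031958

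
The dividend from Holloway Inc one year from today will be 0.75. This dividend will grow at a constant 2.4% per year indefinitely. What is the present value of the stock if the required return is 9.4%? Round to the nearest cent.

Growing perpetuity: P = D₁ / (r − g) = 0.7500 / (0.094 − 0.024) = 10.71

10.71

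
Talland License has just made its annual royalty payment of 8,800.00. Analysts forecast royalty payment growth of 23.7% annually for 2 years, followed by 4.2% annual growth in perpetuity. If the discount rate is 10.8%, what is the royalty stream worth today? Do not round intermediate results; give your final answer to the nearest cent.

D_1 = 10885.60000
D_2 = 13465.48720
Terminal value at year 2: TV = D_2×(1+g_2)/(r−g_2) = 14031.03766/0.066 = 212591.47973
P_0 = D_1/(1+r)^1 + D_2/(1+r)^2 + TV/(1+r)^2
    = 9824.54874 + 10968.38158 + 173167.47883 = 193960.40915

193960.41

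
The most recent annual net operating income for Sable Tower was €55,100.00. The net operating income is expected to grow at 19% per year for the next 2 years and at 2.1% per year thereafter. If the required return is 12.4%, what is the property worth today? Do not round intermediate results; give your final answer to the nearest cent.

D_1 = 65569.00000
D_2 = 78027.11000
Terminal value at year 2: TV = D_2×(1+g_2)/(r−g_2) = 79665.67931/0.103 = 773453.19718
P_0 = D_1/(1+r)^1 + D_2/(1+r)^2 + TV/(1+r)^2
    = 58335.40925 + 61760.79805 + 612211.40593 = 732307.61324

€732307.61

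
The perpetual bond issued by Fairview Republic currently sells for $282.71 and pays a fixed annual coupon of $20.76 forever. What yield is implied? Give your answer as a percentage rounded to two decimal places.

7.34%

P = C/r ⇒ r = C/P = $20.76/$282.71 = 0.073432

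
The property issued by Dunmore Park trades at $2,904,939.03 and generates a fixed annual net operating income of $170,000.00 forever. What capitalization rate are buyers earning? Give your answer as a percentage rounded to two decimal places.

P = C/r ⇒ r = C/P = $170,000.00/$2,904,939.03 = 0.058521

5.85%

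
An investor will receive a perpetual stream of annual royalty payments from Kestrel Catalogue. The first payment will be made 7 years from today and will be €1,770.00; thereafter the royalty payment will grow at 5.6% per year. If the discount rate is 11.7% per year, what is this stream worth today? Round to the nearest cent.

€14939.10

Value at end of year 6: C₁ / (r − g) = €1,770.00 / (0.117 − 0.056) = €29,016.3934
Discount to today: PV = €29,016.3934 / (1 + 0.117)^6 = €29,016.3934 / 1.942312 = €14,939.10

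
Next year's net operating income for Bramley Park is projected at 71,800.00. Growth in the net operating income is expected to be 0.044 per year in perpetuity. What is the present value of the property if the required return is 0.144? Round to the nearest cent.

Growing perpetuity: P = D₁ / (r − g) = 71,800.0000 / (0.144 − 0.044) = 718,000.00

718000.00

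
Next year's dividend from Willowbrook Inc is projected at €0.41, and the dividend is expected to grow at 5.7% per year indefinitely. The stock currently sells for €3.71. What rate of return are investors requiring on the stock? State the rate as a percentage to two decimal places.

P = D₁/(r − g) ⇒ r = D₁/P + g = €0.4100/€3.71 + 0.057 = 0.110512 + 0.057 = 0.167512

16.75%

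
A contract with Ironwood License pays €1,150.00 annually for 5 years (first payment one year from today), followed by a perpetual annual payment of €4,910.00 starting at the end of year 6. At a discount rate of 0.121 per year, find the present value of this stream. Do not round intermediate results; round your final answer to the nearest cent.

PV of 5-year annuity: €1,150.00 × [1 − (1+0.121)^−5] / 0.121 = 4135.24346
Perpetuity value at year 5: €4,910.00 / 0.121 = 40578.51240
PV of perpetuity: 40578.51240 / (1+0.121)^5 = 22922.82078
Total PV = 4135.24346 + 22922.82078 = 27058.06423

€27058.06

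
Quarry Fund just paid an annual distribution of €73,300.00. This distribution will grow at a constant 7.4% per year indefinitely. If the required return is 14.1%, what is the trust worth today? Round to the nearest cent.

€1174988.06

D₁ = D₀ × (1 + g) = €73,300.00 × 1.074 = €78,724.2000
Growing perpetuity: P = D₁ / (r − g) = €78,724.2000 / (0.141 − 0.074) = €1,174,988.06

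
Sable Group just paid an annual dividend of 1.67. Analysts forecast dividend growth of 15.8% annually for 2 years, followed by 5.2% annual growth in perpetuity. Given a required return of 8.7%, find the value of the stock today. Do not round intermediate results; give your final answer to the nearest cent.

60.64

D_1 = 1.93386
D_2 = 2.23941
Terminal value at year 2: TV = D_2×(1+g_2)/(r−g_2) = 2.35586/0.035 = 67.31026
P_0 = D_1/(1+r)^1 + D_2/(1+r)^2 + TV/(1+r)^2
    = 1.77908 + 1.89528 + 56.96685 = 60.64121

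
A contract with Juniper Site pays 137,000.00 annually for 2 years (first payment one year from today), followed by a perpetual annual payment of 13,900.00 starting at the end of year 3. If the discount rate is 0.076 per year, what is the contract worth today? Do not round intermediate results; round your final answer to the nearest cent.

PV of 2-year annuity: 137,000.00 × [1 − (1+0.076)^−2] / 0.076 = 245653.73613
Perpetuity value at year 2: 13,900.00 / 0.076 = 182894.73684
PV of perpetuity: 182894.73684 / (1+0.076)^2 = 157970.74464
Total PV = 245653.73613 + 157970.74464 = 403624.48076

403624.48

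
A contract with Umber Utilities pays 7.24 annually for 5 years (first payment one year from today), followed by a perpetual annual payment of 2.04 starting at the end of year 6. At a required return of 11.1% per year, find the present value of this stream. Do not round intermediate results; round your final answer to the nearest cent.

PV of 5-year annuity: 7.24 × [1 − (1+0.111)^−5] / 0.111 = 26.69112
Perpetuity value at year 5: 2.04 / 0.111 = 18.37838
PV of perpetuity: 18.37838 / (1+0.111)^5 = 10.85768
Total PV = 26.69112 + 10.85768 = 37.54880

37.55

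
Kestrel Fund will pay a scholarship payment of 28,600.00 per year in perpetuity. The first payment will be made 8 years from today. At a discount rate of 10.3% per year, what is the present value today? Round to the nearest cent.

139797.76

Value at end of year 7: C / r = 28,600.00 / 0.103 = 277,669.9029
Discount to today: PV = 277,669.9029 / (1 + 0.103)^7 = 277,669.9029 / 1.986226 = 139,797.76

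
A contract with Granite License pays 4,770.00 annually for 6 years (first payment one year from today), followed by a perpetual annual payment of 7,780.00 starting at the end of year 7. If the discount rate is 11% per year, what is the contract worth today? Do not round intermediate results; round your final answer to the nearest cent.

57993.35

PV of 6-year annuity: 4,770.00 × [1 − (1+0.11)^−6] / 0.11 = 20179.66556
Perpetuity value at year 6: 7,780.00 / 0.11 = 70727.27273
PV of perpetuity: 70727.27273 / (1+0.11)^6 = 37813.68823
Total PV = 20179.66556 + 37813.68823 = 57993.35379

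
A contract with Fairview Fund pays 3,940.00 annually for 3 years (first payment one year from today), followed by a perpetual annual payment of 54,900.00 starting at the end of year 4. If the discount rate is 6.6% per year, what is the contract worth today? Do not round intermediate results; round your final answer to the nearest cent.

697099.63

PV of 3-year annuity: 3,940.00 × [1 − (1+0.066)^−3] / 0.066 = 10415.83803
Perpetuity value at year 3: 54,900.00 / 0.066 = 831818.18182
PV of perpetuity: 831818.18182 / (1+0.066)^3 = 686683.78900
Total PV = 10415.83803 + 686683.78900 = 697099.62703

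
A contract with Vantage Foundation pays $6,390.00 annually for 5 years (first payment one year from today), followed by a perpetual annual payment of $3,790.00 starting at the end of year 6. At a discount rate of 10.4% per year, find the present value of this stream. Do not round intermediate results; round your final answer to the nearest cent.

$46198.46

PV of 5-year annuity: $6,390.00 × [1 − (1+0.104)^−5] / 0.104 = 23977.61696
Perpetuity value at year 5: $3,790.00 / 0.104 = 36442.30769
PV of perpetuity: 36442.30769 / (1+0.104)^5 = 22220.84161
Total PV = 23977.61696 + 22220.84161 = 46198.45857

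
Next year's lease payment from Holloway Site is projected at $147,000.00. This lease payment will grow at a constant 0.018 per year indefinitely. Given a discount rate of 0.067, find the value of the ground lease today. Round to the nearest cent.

$3000000.00

Growing perpetuity: P = D₁ / (r − g) = $147,000.0000 / (0.067 − 0.018) = $3,000,000.00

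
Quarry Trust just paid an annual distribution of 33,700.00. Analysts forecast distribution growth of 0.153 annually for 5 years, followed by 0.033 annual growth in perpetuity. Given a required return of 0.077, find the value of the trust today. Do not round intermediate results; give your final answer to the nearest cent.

D_1 = 38856.10000
D_2 = 44801.08330
D_3 = 51655.64904
D_4 = 59558.96335
D_5 = 68671.48474
Terminal value at year 5: TV = D_5×(1+g_2)/(r−g_2) = 70937.64374/0.044 = 1612219.17585
P_0 = D_1/(1+r)^1 + D_2/(1+r)^2 + D_3/(1+r)^3 + D_4/(1+r)^4 + D_5/(1+r)^5 + TV/(1+r)^5
    = 36078.08728 + 38623.98759 + 41349.54289 + 44267.43078 + 47391.22348 + 1112616.67854 = 1320326.95055

1320326.95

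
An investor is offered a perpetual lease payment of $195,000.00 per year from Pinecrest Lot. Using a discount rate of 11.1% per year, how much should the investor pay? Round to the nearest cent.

Level perpetuity: PV = C / r = $195,000.00 / 0.111 = $1,756,756.76

$1756756.76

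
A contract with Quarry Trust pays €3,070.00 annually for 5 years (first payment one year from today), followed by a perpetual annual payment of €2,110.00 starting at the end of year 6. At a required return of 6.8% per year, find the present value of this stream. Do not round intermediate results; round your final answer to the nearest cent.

€34986.77

PV of 5-year annuity: €3,070.00 × [1 − (1+0.068)^−5] / 0.068 = 12655.30162
Perpetuity value at year 5: €2,110.00 / 0.068 = 31029.41176
PV of perpetuity: 31029.41176 / (1+0.068)^5 = 22331.46831
Total PV = 12655.30162 + 22331.46831 = 34986.76993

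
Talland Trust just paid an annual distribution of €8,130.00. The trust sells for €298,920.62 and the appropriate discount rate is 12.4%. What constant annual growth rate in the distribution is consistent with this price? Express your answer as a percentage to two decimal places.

P = D₀(1+g)/(r−g) ⇒ P(r−g) = D₀(1+g) ⇒ g(P+D₀) = P·r − D₀
g = (P·r − D₀)/(P + D₀) = (€298,920.62×0.124 − €8,130.00) / (€298,920.62 + €8,130.00) = 0.094239

9.42%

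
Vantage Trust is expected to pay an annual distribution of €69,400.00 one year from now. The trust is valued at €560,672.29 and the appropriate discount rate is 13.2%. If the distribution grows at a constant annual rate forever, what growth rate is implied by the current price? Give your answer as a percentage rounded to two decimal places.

0.82%

P = D₁/(r−g) ⇒ g = r − D₁/P = 0.132 − €69,400.00/€560,672.29 = 0.008220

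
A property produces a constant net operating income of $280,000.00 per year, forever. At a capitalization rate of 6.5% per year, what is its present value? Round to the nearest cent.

Level perpetuity: PV = C / r = $280,000.00 / 0.065 = $4,307,692.31

$4307692.31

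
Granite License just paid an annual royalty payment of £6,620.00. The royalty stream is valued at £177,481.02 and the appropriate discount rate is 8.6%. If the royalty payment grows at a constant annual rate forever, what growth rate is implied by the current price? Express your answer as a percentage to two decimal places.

P = D₀(1+g)/(r−g) ⇒ P(r−g) = D₀(1+g) ⇒ g(P+D₀) = P·r − D₀
g = (P·r − D₀)/(P + D₀) = (£177,481.02×0.086 − £6,620.00) / (£177,481.02 + £6,620.00) = 0.046949

4.69%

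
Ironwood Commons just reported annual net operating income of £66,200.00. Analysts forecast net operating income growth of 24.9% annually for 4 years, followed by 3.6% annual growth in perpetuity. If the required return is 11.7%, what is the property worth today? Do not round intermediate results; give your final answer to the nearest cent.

£1676474.68

D_1 = 82683.80000
D_2 = 103272.06620
D_3 = 128986.81068
D_4 = 161104.52654
Terminal value at year 4: TV = D_4×(1+g_2)/(r−g_2) = 166904.28950/0.081 = 2060546.78395
P_0 = D_1/(1+r)^1 + D_2/(1+r)^2 + D_3/(1+r)^3 + D_4/(1+r)^4 + TV/(1+r)^4
    = 74023.09758 + 82770.67939 + 92551.99513 + 103489.20494 + 1323639.70763 = 1676474.68467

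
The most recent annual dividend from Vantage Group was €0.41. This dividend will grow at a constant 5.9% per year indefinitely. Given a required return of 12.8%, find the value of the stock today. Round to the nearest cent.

D₁ = D₀ × (1 + g) = €0.41 × 1.059 = €0.4342
Growing perpetuity: P = D₁ / (r − g) = €0.4342 / (0.128 − 0.059) = €6.29

€6.29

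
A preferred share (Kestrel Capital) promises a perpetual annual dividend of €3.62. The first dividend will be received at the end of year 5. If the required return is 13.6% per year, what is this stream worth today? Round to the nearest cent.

€15.98

Value at end of year 4: C / r = €3.62 / 0.136 = €26.6176
Discount to today: PV = €26.6176 / (1 + 0.136)^4 = €26.6176 / 1.665380 = €15.98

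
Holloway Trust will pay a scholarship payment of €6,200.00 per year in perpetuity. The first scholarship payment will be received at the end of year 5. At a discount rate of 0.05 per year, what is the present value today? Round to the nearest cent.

Value at end of year 4: C / r = €6,200.00 / 0.05 = €124,000.0000
Discount to today: PV = €124,000.0000 / (1 + 0.05)^4 = €124,000.0000 / 1.215506 = €102,015.11

€102015.11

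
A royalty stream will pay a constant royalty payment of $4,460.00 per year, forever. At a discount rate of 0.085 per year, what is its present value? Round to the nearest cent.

$52470.59

Level perpetuity: PV = C / r = $4,460.00 / 0.085 = $52,470.59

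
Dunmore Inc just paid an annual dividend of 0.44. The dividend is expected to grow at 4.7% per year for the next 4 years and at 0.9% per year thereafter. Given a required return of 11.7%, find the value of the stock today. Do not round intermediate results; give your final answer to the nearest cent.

D_1 = 0.46068
D_2 = 0.48233
D_3 = 0.50500
D_4 = 0.52874
Terminal value at year 4: TV = D_4×(1+g_2)/(r−g_2) = 0.53350/0.108 = 4.93977
P_0 = D_1/(1+r)^1 + D_2/(1+r)^2 + D_3/(1+r)^3 + D_4/(1+r)^4 + TV/(1+r)^4
    = 0.41243 + 0.38658 + 0.36235 + 0.33965 + 3.17318 = 4.67418

4.67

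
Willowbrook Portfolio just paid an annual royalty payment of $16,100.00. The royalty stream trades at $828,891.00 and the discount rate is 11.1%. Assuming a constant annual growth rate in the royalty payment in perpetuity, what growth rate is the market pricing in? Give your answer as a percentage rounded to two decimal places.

8.98%

P = D₀(1+g)/(r−g) ⇒ P(r−g) = D₀(1+g) ⇒ g(P+D₀) = P·r − D₀
g = (P·r − D₀)/(P + D₀) = ($828,891.00×0.111 − $16,100.00) / ($828,891.00 + $16,100.00) = 0.089832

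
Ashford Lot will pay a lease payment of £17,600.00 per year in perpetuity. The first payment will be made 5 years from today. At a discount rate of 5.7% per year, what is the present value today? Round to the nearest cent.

Value at end of year 4: C / r = £17,600.00 / 0.057 = £308,771.9298
Discount to today: PV = £308,771.9298 / (1 + 0.057)^4 = £308,771.9298 / 1.248245 = £247,364.78

£247364.78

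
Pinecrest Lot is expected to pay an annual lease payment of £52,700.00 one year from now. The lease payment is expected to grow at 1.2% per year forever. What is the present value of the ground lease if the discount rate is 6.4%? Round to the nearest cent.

Growing perpetuity: P = D₁ / (r − g) = £52,700.0000 / (0.064 − 0.012) = £1,013,461.54

£1013461.54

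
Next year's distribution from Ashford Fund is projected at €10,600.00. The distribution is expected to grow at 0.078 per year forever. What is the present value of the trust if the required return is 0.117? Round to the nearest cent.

Growing perpetuity: P = D₁ / (r − g) = €10,600.0000 / (0.117 − 0.078) = €271,794.87

€271794.87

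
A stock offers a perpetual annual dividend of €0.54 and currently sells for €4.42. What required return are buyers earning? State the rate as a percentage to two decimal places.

12.22%

P = C/r ⇒ r = C/P = €0.54/€4.42 = 0.122172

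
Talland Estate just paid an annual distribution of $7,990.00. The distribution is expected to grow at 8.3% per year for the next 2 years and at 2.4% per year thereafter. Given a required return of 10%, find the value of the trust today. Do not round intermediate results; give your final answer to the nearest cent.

$119964.40

D_1 = 8653.17000
D_2 = 9371.38311
Terminal value at year 2: TV = D_2×(1+g_2)/(r−g_2) = 9596.29630/0.076 = 126267.05664
P_0 = D_1/(1+r)^1 + D_2/(1+r)^2 + TV/(1+r)^2
    = 7866.51818 + 7744.94472 + 104352.93937 = 119964.40227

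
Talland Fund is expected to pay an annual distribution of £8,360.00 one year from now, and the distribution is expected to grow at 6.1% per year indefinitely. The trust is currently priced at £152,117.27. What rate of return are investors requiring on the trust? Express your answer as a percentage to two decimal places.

P = D₁/(r − g) ⇒ r = D₁/P + g = £8,360.0000/£152,117.27 + 0.061 = 0.054958 + 0.061 = 0.115958

11.60%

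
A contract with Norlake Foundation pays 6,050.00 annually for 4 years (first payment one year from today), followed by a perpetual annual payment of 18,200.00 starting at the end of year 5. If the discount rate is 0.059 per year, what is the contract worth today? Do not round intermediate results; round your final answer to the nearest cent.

266276.96

PV of 4-year annuity: 6,050.00 × [1 − (1+0.059)^−4] / 0.059 = 21011.98235
Perpetuity value at year 4: 18,200.00 / 0.059 = 308474.57627
PV of perpetuity: 308474.57627 / (1+0.059)^4 = 245264.97646
Total PV = 21011.98235 + 245264.97646 = 266276.95882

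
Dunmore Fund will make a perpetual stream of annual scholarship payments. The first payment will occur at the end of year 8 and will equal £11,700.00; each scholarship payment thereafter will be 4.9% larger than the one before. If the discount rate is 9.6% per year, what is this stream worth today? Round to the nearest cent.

Value at end of year 7: C₁ / (r − g) = £11,700.00 / (0.096 − 0.049) = £248,936.1702
Discount to today: PV = £248,936.1702 / (1 + 0.096)^7 = £248,936.1702 / 1.899651 = £131,043.09

£131043.09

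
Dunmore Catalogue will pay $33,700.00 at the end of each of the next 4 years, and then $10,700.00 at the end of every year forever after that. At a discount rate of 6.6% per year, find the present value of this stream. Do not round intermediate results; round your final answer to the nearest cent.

$240735.77

PV of 4-year annuity: $33,700.00 × [1 − (1+0.066)^−4] / 0.066 = 115187.41286
Perpetuity value at year 4: $10,700.00 / 0.066 = 162121.21212
PV of perpetuity: 162121.21212 / (1+0.066)^4 = 125548.35403
Total PV = 115187.41286 + 125548.35403 = 240735.76689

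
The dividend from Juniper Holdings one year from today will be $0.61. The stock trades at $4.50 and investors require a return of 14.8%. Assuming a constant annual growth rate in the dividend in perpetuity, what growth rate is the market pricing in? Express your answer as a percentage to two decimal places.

1.24%

P = D₁/(r−g) ⇒ g = r − D₁/P = 0.148 − $0.61/$4.50 = 0.012444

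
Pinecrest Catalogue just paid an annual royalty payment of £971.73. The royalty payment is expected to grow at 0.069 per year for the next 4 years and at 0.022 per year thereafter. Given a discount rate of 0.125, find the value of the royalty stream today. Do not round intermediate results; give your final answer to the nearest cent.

£11287.38

D_1 = 1038.77937
D_2 = 1110.45515
D_3 = 1187.07655
D_4 = 1268.98483
Terminal value at year 4: TV = D_4×(1+g_2)/(r−g_2) = 1296.90250/0.103 = 12591.28641
P_0 = D_1/(1+r)^1 + D_2/(1+r)^2 + D_3/(1+r)^3 + D_4/(1+r)^4 + TV/(1+r)^4
    = 923.35944 + 877.39666 + 833.72180 + 792.22098 + 7860.67812 = 11287.37700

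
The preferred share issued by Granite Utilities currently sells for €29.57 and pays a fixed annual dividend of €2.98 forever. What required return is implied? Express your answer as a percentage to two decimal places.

10.08%

P = C/r ⇒ r = C/P = €2.98/€29.57 = 0.100778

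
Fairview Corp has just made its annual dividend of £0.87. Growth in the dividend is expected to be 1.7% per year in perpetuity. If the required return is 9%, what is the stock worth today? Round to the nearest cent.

D₁ = D₀ × (1 + g) = £0.87 × 1.017 = £0.8848
Growing perpetuity: P = D₁ / (r − g) = £0.8848 / (0.09 − 0.017) = £12.12

£12.12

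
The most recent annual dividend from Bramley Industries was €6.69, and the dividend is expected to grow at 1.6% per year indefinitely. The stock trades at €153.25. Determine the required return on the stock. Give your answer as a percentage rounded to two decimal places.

6.04%

D₁ = €6.69 × 1.016 = €6.7970
P = D₁/(r − g) ⇒ r = D₁/P + g = €6.7970/€153.25 + 0.016 = 0.044353 + 0.016 = 0.060353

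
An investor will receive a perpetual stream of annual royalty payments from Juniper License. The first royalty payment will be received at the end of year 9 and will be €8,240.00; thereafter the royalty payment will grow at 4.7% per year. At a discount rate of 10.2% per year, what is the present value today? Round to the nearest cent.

€68882.95

Value at end of year 8: C₁ / (r − g) = €8,240.00 / (0.102 − 0.047) = €149,818.1818
Discount to today: PV = €149,818.1818 / (1 + 0.102)^8 = €149,818.1818 / 2.174967 = €68,882.95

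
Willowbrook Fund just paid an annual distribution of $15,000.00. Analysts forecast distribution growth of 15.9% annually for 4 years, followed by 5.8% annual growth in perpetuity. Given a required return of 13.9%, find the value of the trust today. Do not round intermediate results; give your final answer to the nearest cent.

D_1 = 17385.00000
D_2 = 20149.21500
D_3 = 23352.94018
D_4 = 27066.05767
Terminal value at year 4: TV = D_4×(1+g_2)/(r−g_2) = 28635.88902/0.081 = 353529.49407
P_0 = D_1/(1+r)^1 + D_2/(1+r)^2 + D_3/(1+r)^3 + D_4/(1+r)^4 + TV/(1+r)^4
    = 15263.38894 + 15531.40279 + 15804.12277 + 16081.63151 + 210053.90293 = 272734.44894

$272734.45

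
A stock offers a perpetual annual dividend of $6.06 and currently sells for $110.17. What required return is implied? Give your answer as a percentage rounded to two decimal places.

5.50%

P = C/r ⇒ r = C/P = $6.06/$110.17 = 0.055006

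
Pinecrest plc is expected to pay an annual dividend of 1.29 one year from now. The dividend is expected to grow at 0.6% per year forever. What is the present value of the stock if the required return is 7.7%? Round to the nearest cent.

18.17

Growing perpetuity: P = D₁ / (r − g) = 1.2900 / (0.077 − 0.006) = 18.17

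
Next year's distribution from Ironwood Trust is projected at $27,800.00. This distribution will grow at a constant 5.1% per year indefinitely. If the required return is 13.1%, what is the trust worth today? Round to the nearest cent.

$347500.00

Growing perpetuity: P = D₁ / (r − g) = $27,800.0000 / (0.131 − 0.051) = $347,500.00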